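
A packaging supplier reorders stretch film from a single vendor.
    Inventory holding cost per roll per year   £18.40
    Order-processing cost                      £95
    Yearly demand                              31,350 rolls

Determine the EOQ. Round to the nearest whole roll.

EOQ = √(2DS/H) = √(2 × 31,350 × 95 / 18.4)
    = √(323,722.83) ≈ 568.97

569 rolls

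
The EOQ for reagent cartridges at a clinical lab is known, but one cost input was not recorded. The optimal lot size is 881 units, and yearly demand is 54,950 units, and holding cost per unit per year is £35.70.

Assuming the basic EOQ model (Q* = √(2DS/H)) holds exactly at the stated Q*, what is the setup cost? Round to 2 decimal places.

From Q* = √(2DS/H) ⇒ Q*² = 2DS/H.
S = Q²H / (2D) = 881² × 35.7 / (2 × 54,950) = 252.1287

£252.13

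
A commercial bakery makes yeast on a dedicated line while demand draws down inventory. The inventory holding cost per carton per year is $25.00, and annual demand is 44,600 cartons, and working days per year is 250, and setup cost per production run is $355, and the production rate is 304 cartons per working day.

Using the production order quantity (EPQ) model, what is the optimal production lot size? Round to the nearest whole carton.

1,751 cartons

d = 44,600/250 = 178.4000 cartons/day;  effective holding cost H(1 − d/p) = 25·(1 − 178.4000/304) = 10.32895
Q* = √(2DS / H_eff) = √(2·44,600·355 / 10.32895) ≈ 1,750.93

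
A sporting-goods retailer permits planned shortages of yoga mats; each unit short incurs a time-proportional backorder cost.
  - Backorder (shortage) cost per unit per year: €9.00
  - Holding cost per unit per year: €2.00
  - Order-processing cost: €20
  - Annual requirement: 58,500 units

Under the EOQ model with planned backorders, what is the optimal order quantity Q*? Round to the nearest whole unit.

1,196 units

Q* = √(2DS/H) · √((H + b)/b)
   = √(2 × 58,500 × 20 / 2) · √((2 + 9) / 9)
   = 1,081.665 × 1.1055 ≈ 1,195.83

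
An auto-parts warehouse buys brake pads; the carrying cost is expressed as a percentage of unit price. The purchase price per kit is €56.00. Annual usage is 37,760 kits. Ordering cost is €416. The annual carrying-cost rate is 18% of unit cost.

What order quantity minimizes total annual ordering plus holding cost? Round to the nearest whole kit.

1,765 kits

Carrying cost H = €56 × 18% = €10.0800/kit/yr
EOQ = √(2DS/H) = √(2 × 37,760 × 416 / 10.08)
    = √(3,116,698.41) ≈ 1,765.42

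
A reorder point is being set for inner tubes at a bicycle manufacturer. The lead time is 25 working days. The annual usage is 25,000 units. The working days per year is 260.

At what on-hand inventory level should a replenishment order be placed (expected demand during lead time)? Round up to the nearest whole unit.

Daily demand d = 25,000 / 260 = 96.154 units/day
Demand during lead time = 96.154 × 25 = 2,403.85
Reorder point = 2,403.85 → round up

2,404 units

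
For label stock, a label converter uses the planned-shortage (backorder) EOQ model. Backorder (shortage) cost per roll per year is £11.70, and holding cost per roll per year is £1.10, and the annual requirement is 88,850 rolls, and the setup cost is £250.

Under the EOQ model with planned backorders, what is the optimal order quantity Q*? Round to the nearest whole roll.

Basic EOQ = √(2·88,850·250/1.1) = 6,355.027
Backorder adjustment √((H+b)/b) = √((1.1+11.7)/11.7) = 1.0460
Q* = 6,355.027 × 1.0460 ≈ 6,647.06

6,647 rolls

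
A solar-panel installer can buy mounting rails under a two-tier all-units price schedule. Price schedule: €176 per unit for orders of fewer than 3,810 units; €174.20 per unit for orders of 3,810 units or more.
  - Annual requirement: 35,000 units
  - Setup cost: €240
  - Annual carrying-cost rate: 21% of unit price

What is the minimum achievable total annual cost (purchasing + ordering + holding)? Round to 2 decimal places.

H₁ = 21%×€176 = €36.9600;  H₂ = 21%×€174.20 = €36.5820
EOQ₁ = √(2×35,000×240/36.9600) = 674.20  (< 3,810, feasible at tier 1)
EOQ₂ = √(2×35,000×240/36.5820) = 677.67  (< 3,810 → use Q = 3,810 at tier-2 price)
TC(tier 1 (EOQ₁), Q≈674.2) = €6,184,918.43
TC(tier 2, Q≈3,810.0) = €6,168,893.43
Minimum at tier 2: €6,168,893.43

€6,168,893.43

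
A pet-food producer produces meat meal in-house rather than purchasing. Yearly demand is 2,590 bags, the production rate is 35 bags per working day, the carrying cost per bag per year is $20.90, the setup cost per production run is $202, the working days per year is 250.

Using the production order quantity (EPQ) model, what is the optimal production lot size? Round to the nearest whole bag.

d = 2,590/250 = 10.3600 bags/day;  effective holding cost H(1 − d/p) = 20.9·(1 − 10.3600/35) = 14.71360
Q* = √(2DS / H_eff) = √(2·2,590·202 / 14.71360) ≈ 266.67

267 bags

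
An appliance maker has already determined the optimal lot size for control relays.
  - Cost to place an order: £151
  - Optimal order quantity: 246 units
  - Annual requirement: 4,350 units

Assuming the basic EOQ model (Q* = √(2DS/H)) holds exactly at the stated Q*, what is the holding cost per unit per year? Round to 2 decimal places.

From Q* = √(2DS/H) ⇒ Q*² = 2DS/H.
H = 2DS / Q² = 2 × 4,350 × 151 / 246² = 21.7083

£21.71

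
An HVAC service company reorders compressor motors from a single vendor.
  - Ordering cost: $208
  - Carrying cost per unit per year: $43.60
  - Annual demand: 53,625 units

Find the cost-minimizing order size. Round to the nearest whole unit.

715 units

Optimal lot size Q* = (2 × 53,625 × $208 / $43.6)^½ ≈ 715.30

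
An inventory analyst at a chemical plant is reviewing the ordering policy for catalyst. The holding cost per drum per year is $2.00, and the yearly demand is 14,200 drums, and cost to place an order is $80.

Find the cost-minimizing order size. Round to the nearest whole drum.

1,066 drums

Q* = √(2·D·S / H) = √(2·14,200·80 / 2) = √1,136,000.0 ≈ 1,065.83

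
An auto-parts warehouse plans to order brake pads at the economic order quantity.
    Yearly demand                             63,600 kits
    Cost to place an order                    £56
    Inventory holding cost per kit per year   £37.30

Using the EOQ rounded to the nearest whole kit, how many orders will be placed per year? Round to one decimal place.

2DS/H = 2·63,600·56/37.3 = 190,970.51
EOQ = √190,970.51 ≈ 437.00 → Q = 437
Orders per year = D/Q = 63,600 / 437 = 145.538

145.5 orders per year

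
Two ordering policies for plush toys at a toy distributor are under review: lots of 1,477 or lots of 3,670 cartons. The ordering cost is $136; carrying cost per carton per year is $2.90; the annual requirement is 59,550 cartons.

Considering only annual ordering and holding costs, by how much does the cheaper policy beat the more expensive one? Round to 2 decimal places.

TC(Q) = (D/Q)S + (Q/2)H
TC(1,477) = (59,550/1,477)×136 + (1,477/2)×2.9 = $7,624.93
TC(3,670) = (59,550/3,670)×136 + (3,670/2)×2.9 = $7,528.26
Lots of 3,670 are cheaper by $96.67.

$96.67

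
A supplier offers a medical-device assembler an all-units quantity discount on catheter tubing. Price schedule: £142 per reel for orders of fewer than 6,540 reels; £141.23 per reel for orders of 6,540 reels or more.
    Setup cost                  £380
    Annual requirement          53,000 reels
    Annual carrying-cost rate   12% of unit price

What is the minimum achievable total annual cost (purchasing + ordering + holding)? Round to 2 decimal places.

H₁ = 12%×£142 = £17.0400;  H₂ = 12%×£141.23 = £16.9476
EOQ₁ = √(2×53,000×380/17.0400) = 1,537.48  (< 6,540, feasible at tier 1)
EOQ₂ = √(2×53,000×380/16.9476) = 1,541.67  (< 6,540 → use Q = 6,540 at tier-2 price)
TC(tier 1 (EOQ₁), Q≈1,537.5) = £7,552,198.69
TC(tier 2, Q≈6,540.0) = £7,543,688.16
Minimum at tier 2: £7,543,688.16

£7,543,688.16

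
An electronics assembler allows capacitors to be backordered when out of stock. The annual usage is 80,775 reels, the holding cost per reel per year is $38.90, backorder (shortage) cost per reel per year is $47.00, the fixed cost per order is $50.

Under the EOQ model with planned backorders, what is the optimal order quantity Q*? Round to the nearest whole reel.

616 reels

Basic EOQ = √(2·80,775·50/38.9) = 455.684
Backorder adjustment √((H+b)/b) = √((38.9+47)/47) = 1.3519
Q* = 455.684 × 1.3519 ≈ 616.04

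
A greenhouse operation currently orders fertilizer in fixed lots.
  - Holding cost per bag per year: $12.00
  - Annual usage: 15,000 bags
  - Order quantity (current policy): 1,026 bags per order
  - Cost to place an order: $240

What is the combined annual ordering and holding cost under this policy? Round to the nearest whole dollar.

Annual ordering cost = (D/Q)·S = (15,000/1,026) × 240 = $3,508.77
Annual holding cost  = (Q/2)·H = (1,026/2) × 12 = $6,156.00
Total = $3,508.77 + $6,156.00 = $9,664.77

$9,665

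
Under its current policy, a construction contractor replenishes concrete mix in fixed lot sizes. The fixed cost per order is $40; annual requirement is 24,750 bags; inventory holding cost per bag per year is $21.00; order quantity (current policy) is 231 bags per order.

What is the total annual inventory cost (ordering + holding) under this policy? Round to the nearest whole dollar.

$6,711

Ordering: D/Q × S = 24,750/231 × $40 = $4,285.71
Holding:  Q/2 × H = 231/2 × $21 = $2,425.50
Total = $4,285.71 + $2,425.50 = $6,711.21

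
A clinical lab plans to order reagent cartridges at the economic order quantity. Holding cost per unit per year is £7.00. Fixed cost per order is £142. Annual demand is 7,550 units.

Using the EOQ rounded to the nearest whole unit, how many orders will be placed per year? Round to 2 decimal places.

2DS/H = 2·7,550·142/7 = 306,314.29
EOQ = √306,314.29 ≈ 553.46 → Q = 553
Orders per year = D/Q = 7,550 / 553 = 13.653

13.65 orders per year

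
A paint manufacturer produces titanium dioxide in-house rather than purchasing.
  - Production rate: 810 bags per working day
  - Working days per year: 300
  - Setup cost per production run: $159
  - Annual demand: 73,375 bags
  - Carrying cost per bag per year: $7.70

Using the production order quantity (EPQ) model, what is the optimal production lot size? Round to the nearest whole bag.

2,084 bags

Daily demand d = 73,375/300 = 244.583; p = 810; 1 − d/p = 0.69805
EPQ = √(2DS / (H(1 − d/p)))
    = √(2 × 73,375 × 159 / (7.7 × 0.69805)) ≈ 2,083.53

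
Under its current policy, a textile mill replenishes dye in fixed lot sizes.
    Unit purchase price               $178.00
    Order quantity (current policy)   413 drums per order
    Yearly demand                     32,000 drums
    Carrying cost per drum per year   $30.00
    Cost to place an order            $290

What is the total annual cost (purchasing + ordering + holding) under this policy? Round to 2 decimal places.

$5,724,664.73

Annual ordering cost = (D/Q)·S = (32,000/413) × 290 = $22,469.73
Annual holding cost  = (Q/2)·H = (413/2) × 30 = $6,195.00
Purchase cost = D·C = 32,000 × 178 = $5,696,000.00
Total = $22,469.73 + $6,195.00 + $5,696,000.00 = $5,724,664.73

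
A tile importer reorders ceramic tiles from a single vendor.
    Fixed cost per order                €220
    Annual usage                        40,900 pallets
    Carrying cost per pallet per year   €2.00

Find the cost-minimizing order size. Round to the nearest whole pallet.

3,000 pallets

2DS/H = 2·40,900·220/2 = 8,998,000.00
EOQ = √8,998,000.00 ≈ 2,999.67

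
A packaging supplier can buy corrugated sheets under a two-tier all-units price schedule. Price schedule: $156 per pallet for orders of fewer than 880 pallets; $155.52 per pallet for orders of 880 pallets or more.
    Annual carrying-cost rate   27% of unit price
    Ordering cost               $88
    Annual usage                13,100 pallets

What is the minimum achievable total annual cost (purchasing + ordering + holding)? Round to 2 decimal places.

$2,053,454.54

H₁ = 27%×$156 = $42.1200;  H₂ = 27%×$155.52 = $41.9904
EOQ₁ = √(2×13,100×88/42.1200) = 233.96  (< 880, feasible at tier 1)
EOQ₂ = √(2×13,100×88/41.9904) = 234.32  (< 880 → use Q = 880 at tier-2 price)
TC(tier 1 (EOQ₁), Q≈234.0) = $2,053,454.54
TC(tier 2, Q≈880.0) = $2,057,097.78
Minimum at tier 1 (EOQ₁): $2,053,454.54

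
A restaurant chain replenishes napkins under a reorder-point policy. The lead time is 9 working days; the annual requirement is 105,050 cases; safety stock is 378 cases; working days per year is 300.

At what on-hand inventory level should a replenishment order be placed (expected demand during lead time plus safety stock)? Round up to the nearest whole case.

3,530 cases

Daily demand d = 105,050 / 300 = 350.167 cases/day
Demand during lead time = 350.167 × 9 = 3,151.50
Reorder point = 3,151.50 + 378 = 3,529.50 → round up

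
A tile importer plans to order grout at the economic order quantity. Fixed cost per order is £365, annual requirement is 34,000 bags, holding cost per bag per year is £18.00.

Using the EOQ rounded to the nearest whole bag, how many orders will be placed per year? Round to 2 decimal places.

Q* = √(2·D·S / H) = √(2·34,000·365 / 18) = √1,378,888.9 ≈ 1,174.26 → Q = 1,174
N = D/Q = 34,000/1,174 ≈ 28.961 orders/yr

28.96 orders per year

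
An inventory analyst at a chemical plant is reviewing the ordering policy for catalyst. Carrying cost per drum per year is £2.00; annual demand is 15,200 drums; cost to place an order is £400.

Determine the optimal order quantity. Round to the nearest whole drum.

Q* = √(2·D·S / H) = √(2·15,200·400 / 2) = √6,080,000.0 ≈ 2,465.77

2,466 drums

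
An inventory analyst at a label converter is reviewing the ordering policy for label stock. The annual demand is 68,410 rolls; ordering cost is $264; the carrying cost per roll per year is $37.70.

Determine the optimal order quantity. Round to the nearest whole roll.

979 rolls

Optimal lot size Q* = (2 × 68,410 × $264 / $37.7)^½ ≈ 978.83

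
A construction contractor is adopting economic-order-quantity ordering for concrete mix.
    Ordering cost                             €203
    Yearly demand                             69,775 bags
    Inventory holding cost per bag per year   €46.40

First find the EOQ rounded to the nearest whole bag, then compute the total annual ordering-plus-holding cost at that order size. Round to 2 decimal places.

€36,255.34

Optimal lot size Q* = (2 × 69,775 × €203 / €46.4)^½ ≈ 781.36 → Q = 781 bags
Orders/yr = 69,775/781 = 89.341; ordering cost = 89.341 × €203 = €18,136.14
Average inventory = 781/2 = 390.5; holding cost = 390.5 × €46.4 = €18,119.20
Total = €18,136.14 + €18,119.20 = €36,255.34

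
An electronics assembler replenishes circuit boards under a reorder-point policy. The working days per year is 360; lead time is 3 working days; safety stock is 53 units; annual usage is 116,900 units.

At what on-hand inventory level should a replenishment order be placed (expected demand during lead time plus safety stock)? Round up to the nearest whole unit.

Daily demand d = 116,900 / 360 = 324.722 units/day
Demand during lead time = 324.722 × 3 = 974.17
Reorder point = 974.17 + 53 = 1,027.17 → round up

1,028 units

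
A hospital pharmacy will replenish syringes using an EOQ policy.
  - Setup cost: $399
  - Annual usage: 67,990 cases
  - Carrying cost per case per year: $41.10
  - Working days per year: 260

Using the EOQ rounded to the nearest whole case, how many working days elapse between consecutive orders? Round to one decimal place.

4.4 days

EOQ = √(2DS/H) = √(2 × 67,990 × 399 / 41.1)
    = √(1,320,097.81) ≈ 1,148.96 → Q = 1,149 cases
Days between orders = 260 / (D/Q) = 260 / 59.173 ≈ 4.394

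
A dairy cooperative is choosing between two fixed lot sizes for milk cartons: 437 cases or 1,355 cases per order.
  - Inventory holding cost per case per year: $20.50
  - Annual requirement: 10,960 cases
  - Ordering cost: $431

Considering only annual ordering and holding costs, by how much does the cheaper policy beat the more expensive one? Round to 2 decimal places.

$2,086.15

TC(Q) = (D/Q)S + (Q/2)H
TC(437) = (10,960/437)×431 + (437/2)×20.5 = $15,288.77
TC(1,355) = (10,960/1,355)×431 + (1,355/2)×20.5 = $17,374.92
Lots of 437 are cheaper by $2,086.15.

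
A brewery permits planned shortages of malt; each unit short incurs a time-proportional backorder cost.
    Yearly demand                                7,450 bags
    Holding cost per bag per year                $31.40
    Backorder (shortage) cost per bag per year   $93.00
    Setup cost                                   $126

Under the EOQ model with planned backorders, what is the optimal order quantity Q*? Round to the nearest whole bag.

Basic EOQ = √(2·7,450·126/31.4) = 244.520
Backorder adjustment √((H+b)/b) = √((31.4+93)/93) = 1.1566
Q* = 244.520 × 1.1566 ≈ 282.80

283 bags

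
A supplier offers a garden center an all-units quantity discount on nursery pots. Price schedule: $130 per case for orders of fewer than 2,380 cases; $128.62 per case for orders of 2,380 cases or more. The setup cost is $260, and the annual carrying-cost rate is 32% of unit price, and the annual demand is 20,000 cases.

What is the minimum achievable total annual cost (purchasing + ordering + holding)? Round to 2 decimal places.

H₁ = 32%×$130 = $41.6000;  H₂ = 32%×$128.62 = $41.1584
EOQ₁ = √(2×20,000×260/41.6000) = 500.00  (< 2,380, feasible at tier 1)
EOQ₂ = √(2×20,000×260/41.1584) = 502.68  (< 2,380 → use Q = 2,380 at tier-2 price)
TC(tier 1 (EOQ₁), Q≈500.0) = $2,620,800.00
TC(tier 2, Q≈2,380.0) = $2,623,563.37
Minimum at tier 1 (EOQ₁): $2,620,800.00

$2,620,800.00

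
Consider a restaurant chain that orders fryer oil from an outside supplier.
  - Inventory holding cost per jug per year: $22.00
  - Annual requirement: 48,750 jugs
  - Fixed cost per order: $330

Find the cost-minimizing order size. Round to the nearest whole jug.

2DS/H = 2·48,750·330/22 = 1,462,500.00
EOQ = √1,462,500.00 ≈ 1,209.34

1,209 jugs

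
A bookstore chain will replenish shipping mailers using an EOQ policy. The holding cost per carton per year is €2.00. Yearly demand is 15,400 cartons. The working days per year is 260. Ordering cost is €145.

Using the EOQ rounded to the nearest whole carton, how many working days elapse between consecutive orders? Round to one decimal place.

2DS/H = 2·15,400·145/2 = 2,233,000.00
EOQ = √2,233,000.00 ≈ 1,494.32 → Q = 1,494 cartons
T = Q/D × 260 days = 1,494/15,400 × 260 = 25.223 days

25.2 days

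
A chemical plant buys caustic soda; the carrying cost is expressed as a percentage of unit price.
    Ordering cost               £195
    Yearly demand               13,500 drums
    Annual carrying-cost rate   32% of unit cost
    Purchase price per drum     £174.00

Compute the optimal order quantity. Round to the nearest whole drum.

308 drums

Carrying cost H = £174 × 32% = £55.6800/drum/yr
Optimal lot size Q* = (2 × 13,500 × £195 / £55.68)^½ ≈ 307.50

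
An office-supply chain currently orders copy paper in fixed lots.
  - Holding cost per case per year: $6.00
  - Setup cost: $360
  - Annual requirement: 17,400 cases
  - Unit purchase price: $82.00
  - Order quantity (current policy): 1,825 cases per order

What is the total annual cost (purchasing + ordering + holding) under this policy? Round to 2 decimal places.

Annual ordering cost = (D/Q)·S = (17,400/1,825) × 360 = $3,432.33
Annual holding cost  = (Q/2)·H = (1,825/2) × 6 = $5,475.00
Purchase cost = D·C = 17,400 × 82 = $1,426,800.00
Total = $3,432.33 + $5,475.00 + $1,426,800.00 = $1,435,707.33

$1,435,707.33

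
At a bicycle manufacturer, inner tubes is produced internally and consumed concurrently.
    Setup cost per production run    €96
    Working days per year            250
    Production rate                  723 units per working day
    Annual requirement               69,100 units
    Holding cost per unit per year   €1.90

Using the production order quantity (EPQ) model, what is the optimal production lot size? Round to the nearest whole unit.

3,362 units

Daily demand d = 69,100/250 = 276.400; p = 723; 1 − d/p = 0.61770
EPQ = √(2DS / (H(1 − d/p)))
    = √(2 × 69,100 × 96 / (1.9 × 0.61770)) ≈ 3,362.19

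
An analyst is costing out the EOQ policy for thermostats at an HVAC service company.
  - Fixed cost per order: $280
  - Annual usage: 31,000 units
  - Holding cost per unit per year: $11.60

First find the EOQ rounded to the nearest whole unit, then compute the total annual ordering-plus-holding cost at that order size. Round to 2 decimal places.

$14,190.70

Q* = √(2·D·S / H) = √(2·31,000·280 / 11.6) = √1,496,551.7 ≈ 1,223.34 → Q = 1,223 units
Ordering: D/Q × S = 31,000/1,223 × $280 = $7,097.30
Holding:  Q/2 × H = 1,223/2 × $11.6 = $7,093.40
Total = $7,097.30 + $7,093.40 = $14,190.70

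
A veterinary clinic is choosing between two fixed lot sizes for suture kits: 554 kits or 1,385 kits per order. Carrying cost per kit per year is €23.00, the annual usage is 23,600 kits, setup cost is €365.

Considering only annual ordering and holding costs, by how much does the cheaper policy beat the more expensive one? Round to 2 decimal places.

TC(Q) = (D/Q)S + (Q/2)H
TC(554) = (23,600/554)×365 + (554/2)×23 = €21,919.74
TC(1,385) = (23,600/1,385)×365 + (1,385/2)×23 = €22,146.99
Lots of 554 are cheaper by €227.26.

€227.26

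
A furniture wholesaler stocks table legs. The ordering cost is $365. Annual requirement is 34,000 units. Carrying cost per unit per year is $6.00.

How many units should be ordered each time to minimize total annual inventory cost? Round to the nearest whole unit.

Q* = √(2·D·S / H) = √(2·34,000·365 / 6) = √4,136,666.7 ≈ 2,033.88

2,034 units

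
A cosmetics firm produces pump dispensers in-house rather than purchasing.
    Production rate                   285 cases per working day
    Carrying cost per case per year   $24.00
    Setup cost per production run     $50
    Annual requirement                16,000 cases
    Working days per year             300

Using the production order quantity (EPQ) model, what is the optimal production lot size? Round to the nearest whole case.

286 cases

d = 16,000/300 = 53.3333 cases/day;  effective holding cost H(1 − d/p) = 24·(1 − 53.3333/285) = 19.50877
Q* = √(2DS / H_eff) = √(2·16,000·50 / 19.50877) ≈ 286.38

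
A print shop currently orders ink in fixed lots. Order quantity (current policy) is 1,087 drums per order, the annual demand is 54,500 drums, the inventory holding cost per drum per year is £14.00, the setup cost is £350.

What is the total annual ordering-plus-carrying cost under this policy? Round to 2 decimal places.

£25,157.30

Ordering: D/Q × S = 54,500/1,087 × £350 = £17,548.30
Holding:  Q/2 × H = 1,087/2 × £14 = £7,609.00
Total = £17,548.30 + £7,609.00 = £25,157.30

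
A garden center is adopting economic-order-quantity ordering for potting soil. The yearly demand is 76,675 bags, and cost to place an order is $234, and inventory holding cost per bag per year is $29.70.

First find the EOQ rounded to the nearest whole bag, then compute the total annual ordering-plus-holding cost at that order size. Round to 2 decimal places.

$32,645.86

2DS/H = 2·76,675·234/29.7 = 1,208,212.12
EOQ = √1,208,212.12 ≈ 1,099.19 → Q = 1,099 bags
Orders/yr = 76,675/1,099 = 69.768; ordering cost = 69.768 × $234 = $16,325.71
Average inventory = 1,099/2 = 549.5; holding cost = 549.5 × $29.7 = $16,320.15
Total = $16,325.71 + $16,320.15 = $32,645.86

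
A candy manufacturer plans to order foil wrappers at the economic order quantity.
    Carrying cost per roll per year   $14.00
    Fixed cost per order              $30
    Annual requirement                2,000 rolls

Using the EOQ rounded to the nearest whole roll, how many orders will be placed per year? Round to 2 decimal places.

21.51 orders per year

EOQ = √(2DS/H) = √(2 × 2,000 × 30 / 14)
    = √(8,571.43) ≈ 92.58 → Q = 93
Orders per year = D/Q = 2,000 / 93 = 21.505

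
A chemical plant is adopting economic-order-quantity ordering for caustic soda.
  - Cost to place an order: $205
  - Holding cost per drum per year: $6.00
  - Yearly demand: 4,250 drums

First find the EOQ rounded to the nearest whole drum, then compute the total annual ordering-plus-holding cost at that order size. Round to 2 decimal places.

EOQ = √(2DS/H) = √(2 × 4,250 × 205 / 6)
    = √(290,416.67) ≈ 538.90 → Q = 539 drums
Ordering: D/Q × S = 4,250/539 × $205 = $1,616.42
Holding:  Q/2 × H = 539/2 × $6 = $1,617.00
Total = $1,616.42 + $1,617.00 = $3,233.42

$3,233.42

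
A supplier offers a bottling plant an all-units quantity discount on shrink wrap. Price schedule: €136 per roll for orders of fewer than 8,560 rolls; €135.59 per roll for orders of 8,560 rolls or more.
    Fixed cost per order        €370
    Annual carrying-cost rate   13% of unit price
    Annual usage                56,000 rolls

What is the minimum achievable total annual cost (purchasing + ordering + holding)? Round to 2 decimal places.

H₁ = 13%×€136 = €17.6800;  H₂ = 13%×€135.59 = €17.6267
EOQ₁ = √(2×56,000×370/17.6800) = 1,530.98  (< 8,560, feasible at tier 1)
EOQ₂ = √(2×56,000×370/17.6267) = 1,533.29  (< 8,560 → use Q = 8,560 at tier-2 price)
TC(tier 1 (EOQ₁), Q≈1,531.0) = €7,643,067.68
TC(tier 2, Q≈8,560.0) = €7,670,902.84
Minimum at tier 1 (EOQ₁): €7,643,067.68

€7,643,067.68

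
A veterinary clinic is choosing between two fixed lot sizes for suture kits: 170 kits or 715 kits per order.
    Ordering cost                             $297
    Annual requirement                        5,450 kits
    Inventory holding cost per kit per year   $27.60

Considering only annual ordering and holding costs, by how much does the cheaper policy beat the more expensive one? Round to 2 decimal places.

$263.38

Annual cost at Q: ordering D·S/Q plus holding Q·H/2.
TC(170) = (5,450/170)×297 + (170/2)×27.6 = $11,867.47
TC(715) = (5,450/715)×297 + (715/2)×27.6 = $12,130.85
|ΔTC| = |$11,867.47 − $12,130.85| = $263.38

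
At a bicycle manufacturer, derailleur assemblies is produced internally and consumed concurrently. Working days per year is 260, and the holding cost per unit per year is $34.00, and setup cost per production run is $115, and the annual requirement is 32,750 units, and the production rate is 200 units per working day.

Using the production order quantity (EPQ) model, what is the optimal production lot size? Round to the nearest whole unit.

774 units

d = 32,750/260 = 125.9615 units/day;  effective holding cost H(1 − d/p) = 34·(1 − 125.9615/200) = 12.58654
Q* = √(2DS / H_eff) = √(2·32,750·115 / 12.58654) ≈ 773.60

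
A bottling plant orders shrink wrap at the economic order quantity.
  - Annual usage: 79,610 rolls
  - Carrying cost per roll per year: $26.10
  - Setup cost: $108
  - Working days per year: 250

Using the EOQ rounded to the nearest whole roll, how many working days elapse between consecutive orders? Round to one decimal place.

2.5 days

Optimal lot size Q* = (2 × 79,610 × $108 / $26.1)^½ ≈ 811.69 → Q = 812 rolls
Days between orders = 250 / (D/Q) = 250 / 98.042 ≈ 2.550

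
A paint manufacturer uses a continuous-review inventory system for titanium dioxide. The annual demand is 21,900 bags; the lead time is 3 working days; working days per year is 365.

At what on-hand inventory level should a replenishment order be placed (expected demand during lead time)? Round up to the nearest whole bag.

Daily demand d = 21,900 / 365 = 60.000 bags/day
Demand during lead time = 60.000 × 3 = 180.00
Reorder point = 180.00 → round up

180 bags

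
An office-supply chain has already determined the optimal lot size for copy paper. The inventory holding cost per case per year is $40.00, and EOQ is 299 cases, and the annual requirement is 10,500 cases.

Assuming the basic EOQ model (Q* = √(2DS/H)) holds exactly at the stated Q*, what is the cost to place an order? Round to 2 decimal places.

From Q* = √(2DS/H) ⇒ Q*² = 2DS/H.
S = Q²H / (2D) = 299² × 40 / (2 × 10,500) = 170.2876

$170.29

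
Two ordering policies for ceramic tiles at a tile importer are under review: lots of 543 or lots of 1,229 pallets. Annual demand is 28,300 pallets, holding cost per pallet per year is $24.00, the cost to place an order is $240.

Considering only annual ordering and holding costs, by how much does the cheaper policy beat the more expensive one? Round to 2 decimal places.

Annual cost at Q: ordering D·S/Q plus holding Q·H/2.
TC(543) = (28,300/543)×240 + (543/2)×24 = $19,024.29
TC(1,229) = (28,300/1,229)×240 + (1,229/2)×24 = $20,274.44
|ΔTC| = |$19,024.29 − $20,274.44| = $1,250.16

$1,250.16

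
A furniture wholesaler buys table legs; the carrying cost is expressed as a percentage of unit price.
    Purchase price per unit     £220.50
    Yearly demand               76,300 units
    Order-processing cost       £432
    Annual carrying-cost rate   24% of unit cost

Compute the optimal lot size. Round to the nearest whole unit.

Holding cost per unit per year: H = 24% × £220.5 = £52.9200
Q* = √(2·D·S / H) = √(2·76,300·432 / 52.92) = √1,245,714.3 ≈ 1,116.12

1,116 units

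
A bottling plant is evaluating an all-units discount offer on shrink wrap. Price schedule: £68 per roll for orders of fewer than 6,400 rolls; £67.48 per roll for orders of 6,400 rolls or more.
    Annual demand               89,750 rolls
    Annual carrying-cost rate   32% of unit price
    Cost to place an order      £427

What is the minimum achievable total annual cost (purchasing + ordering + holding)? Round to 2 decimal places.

H₁ = 32%×£68 = £21.7600;  H₂ = 32%×£67.48 = £21.5936
EOQ₁ = √(2×89,750×427/21.7600) = 1,876.79  (< 6,400, feasible at tier 1)
EOQ₂ = √(2×89,750×427/21.5936) = 1,884.01  (< 6,400 → use Q = 6,400 at tier-2 price)
TC(tier 1 (EOQ₁), Q≈1,876.8) = £6,143,839.05
TC(tier 2, Q≈6,400.0) = £6,131,417.53
Minimum at tier 2: £6,131,417.53

£6,131,417.53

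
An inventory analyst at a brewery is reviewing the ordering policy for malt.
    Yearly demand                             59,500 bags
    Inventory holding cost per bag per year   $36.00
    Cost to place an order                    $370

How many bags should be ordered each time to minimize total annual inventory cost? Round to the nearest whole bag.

1,106 bags

EOQ = √(2DS/H) = √(2 × 59,500 × 370 / 36)
    = √(1,223,055.56) ≈ 1,105.92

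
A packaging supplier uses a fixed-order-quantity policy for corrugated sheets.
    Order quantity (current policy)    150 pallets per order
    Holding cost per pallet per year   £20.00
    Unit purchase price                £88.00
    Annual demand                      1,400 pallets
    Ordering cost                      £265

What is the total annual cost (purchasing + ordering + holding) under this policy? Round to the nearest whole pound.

£127,173

Ordering: D/Q × S = 1,400/150 × £265 = £2,473.33
Holding:  Q/2 × H = 150/2 × £20 = £1,500.00
Purchase cost = D·C = 1,400 × 88 = £123,200.00
Total = £2,473.33 + £1,500.00 + £123,200.00 = £127,173.33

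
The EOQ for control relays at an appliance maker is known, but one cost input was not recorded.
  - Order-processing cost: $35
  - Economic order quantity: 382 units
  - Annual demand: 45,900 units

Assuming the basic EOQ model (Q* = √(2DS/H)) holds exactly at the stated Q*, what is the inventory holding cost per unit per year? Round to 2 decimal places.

Since Q* = (2DS/H)^½, squaring gives Q*²·H = 2DS.
H = 2DS / Q² = 2 × 45,900 × 35 / 382² = 22.0183

$22.02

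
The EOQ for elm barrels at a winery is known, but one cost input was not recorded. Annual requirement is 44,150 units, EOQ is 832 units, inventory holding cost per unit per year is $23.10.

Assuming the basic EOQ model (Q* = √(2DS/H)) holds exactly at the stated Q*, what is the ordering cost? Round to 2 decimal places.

Since Q* = (2DS/H)^½, squaring gives Q*²·H = 2DS.
S = Q²H / (2D) = 832² × 23.1 / (2 × 44,150) = 181.0914

$181.09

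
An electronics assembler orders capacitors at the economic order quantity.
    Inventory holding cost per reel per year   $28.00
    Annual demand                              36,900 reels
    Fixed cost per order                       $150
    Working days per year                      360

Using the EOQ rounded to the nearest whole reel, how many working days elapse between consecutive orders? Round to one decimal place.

6.1 days

EOQ = √(2DS/H) = √(2 × 36,900 × 150 / 28)
    = √(395,357.14) ≈ 628.77 → Q = 629 reels
Days between orders = 360 / (D/Q) = 360 / 58.665 ≈ 6.137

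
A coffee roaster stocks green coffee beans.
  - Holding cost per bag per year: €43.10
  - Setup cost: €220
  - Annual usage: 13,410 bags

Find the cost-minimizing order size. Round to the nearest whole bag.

370 bags

Q* = √(2·D·S / H) = √(2·13,410·220 / 43.1) = √136,900.2 ≈ 370.00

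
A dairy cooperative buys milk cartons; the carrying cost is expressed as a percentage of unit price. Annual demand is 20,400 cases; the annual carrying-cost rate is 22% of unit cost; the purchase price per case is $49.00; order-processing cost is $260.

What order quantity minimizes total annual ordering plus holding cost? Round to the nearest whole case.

H = i·C = 0.22 × $49 = $10.7800 per case-year
2DS/H = 2·20,400·260/10.78 = 984,044.53
EOQ = √984,044.53 ≈ 991.99

992 cases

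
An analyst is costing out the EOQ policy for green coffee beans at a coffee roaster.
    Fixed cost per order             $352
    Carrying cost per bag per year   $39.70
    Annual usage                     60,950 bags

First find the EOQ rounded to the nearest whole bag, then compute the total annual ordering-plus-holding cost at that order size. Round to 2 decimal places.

EOQ = √(2DS/H) = √(2 × 60,950 × 352 / 39.7)
    = √(1,080,826.20) ≈ 1,039.63 → Q = 1,040 bags
Annual ordering cost = (D/Q)·S = (60,950/1,040) × 352 = $20,629.23
Annual holding cost  = (Q/2)·H = (1,040/2) × 39.7 = $20,644.00
Total = $20,629.23 + $20,644.00 = $41,273.23

$41,273.23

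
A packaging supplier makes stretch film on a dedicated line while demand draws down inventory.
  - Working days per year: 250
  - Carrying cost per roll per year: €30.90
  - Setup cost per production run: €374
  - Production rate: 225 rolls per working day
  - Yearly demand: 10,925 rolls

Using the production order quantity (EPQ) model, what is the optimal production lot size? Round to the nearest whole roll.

573 rolls

d = 10,925/250 = 43.7000 rolls/day;  effective holding cost H(1 − d/p) = 30.9·(1 − 43.7000/225) = 24.89853
Q* = √(2DS / H_eff) = √(2·10,925·374 / 24.89853) ≈ 572.89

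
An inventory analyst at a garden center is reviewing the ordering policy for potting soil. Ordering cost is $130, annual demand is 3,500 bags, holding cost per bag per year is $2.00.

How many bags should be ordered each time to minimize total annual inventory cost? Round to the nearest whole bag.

Q* = √(2·D·S / H) = √(2·3,500·130 / 2) = √455,000.0 ≈ 674.54

675 bags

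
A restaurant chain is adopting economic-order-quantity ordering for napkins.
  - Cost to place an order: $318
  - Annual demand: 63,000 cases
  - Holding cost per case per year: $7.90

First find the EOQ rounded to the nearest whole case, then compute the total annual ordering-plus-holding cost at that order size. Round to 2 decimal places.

$17,791.49

Optimal lot size Q* = (2 × 63,000 × $318 / $7.9)^½ ≈ 2,252.09 → Q = 2,252 cases
Annual ordering cost = (D/Q)·S = (63,000/2,252) × 318 = $8,896.09
Annual holding cost  = (Q/2)·H = (2,252/2) × 7.9 = $8,895.40
Total = $8,896.09 + $8,895.40 = $17,791.49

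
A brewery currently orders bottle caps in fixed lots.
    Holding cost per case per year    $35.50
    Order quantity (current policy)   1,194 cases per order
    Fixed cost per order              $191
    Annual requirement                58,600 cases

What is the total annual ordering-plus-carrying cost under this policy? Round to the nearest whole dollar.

Annual ordering cost = (D/Q)·S = (58,600/1,194) × 191 = $9,374.04
Annual holding cost  = (Q/2)·H = (1,194/2) × 35.5 = $21,193.50
Total = $9,374.04 + $21,193.50 = $30,567.54

$30,568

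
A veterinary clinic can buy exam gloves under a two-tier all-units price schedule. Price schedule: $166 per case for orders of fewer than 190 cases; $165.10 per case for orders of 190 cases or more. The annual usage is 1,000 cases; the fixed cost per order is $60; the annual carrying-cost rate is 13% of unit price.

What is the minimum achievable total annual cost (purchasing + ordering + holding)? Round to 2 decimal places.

$167,454.77

H₁ = 13%×$166 = $21.5800;  H₂ = 13%×$165.10 = $21.4630
EOQ₁ = √(2×1,000×60/21.5800) = 74.57  (< 190, feasible at tier 1)
EOQ₂ = √(2×1,000×60/21.4630) = 74.77  (< 190 → use Q = 190 at tier-2 price)
TC(tier 1 (EOQ₁), Q≈74.6) = $167,609.22
TC(tier 2, Q≈190.0) = $167,454.77
Minimum at tier 2: $167,454.77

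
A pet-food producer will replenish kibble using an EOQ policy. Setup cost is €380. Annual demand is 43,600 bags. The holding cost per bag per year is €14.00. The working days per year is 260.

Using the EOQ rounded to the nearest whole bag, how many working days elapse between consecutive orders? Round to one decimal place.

9.2 days

Q* = √(2·D·S / H) = √(2·43,600·380 / 14) = √2,366,857.1 ≈ 1,538.46 → Q = 1,538 bags
Days between orders = 260 / (D/Q) = 260 / 28.349 ≈ 9.172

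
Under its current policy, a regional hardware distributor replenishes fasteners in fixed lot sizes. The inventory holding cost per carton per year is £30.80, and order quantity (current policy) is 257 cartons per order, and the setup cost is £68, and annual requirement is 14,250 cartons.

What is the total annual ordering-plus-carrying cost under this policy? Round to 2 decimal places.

Orders/yr = 14,250/257 = 55.447; ordering cost = 55.447 × £68 = £3,770.43
Average inventory = 257/2 = 128.5; holding cost = 128.5 × £30.8 = £3,957.80
Total = £3,770.43 + £3,957.80 = £7,728.23

£7,728.23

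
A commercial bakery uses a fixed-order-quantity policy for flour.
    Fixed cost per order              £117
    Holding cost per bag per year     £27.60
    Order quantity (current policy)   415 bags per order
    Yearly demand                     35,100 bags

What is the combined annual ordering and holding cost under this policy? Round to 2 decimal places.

£15,622.66

Orders/yr = 35,100/415 = 84.578; ordering cost = 84.578 × £117 = £9,895.66
Average inventory = 415/2 = 207.5; holding cost = 207.5 × £27.6 = £5,727.00
Total = £9,895.66 + £5,727.00 = £15,622.66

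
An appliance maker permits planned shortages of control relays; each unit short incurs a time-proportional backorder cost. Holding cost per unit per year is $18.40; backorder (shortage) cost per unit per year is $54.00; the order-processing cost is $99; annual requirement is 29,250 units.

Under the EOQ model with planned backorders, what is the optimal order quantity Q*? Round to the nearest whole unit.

650 units

Basic EOQ = √(2·29,250·99/18.4) = 561.031
Backorder adjustment √((H+b)/b) = √((18.4+54)/54) = 1.1579
Q* = 561.031 × 1.1579 ≈ 649.62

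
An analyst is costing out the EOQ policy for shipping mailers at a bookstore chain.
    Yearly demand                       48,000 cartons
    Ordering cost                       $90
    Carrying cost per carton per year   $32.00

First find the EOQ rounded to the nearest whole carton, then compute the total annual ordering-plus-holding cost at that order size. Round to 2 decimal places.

2DS/H = 2·48,000·90/32 = 270,000.00
EOQ = √270,000.00 ≈ 519.62 → Q = 520 cartons
Orders/yr = 48,000/520 = 92.308; ordering cost = 92.308 × $90 = $8,307.69
Average inventory = 520/2 = 260; holding cost = 260 × $32 = $8,320.00
Total = $8,307.69 + $8,320.00 = $16,627.69

$16,627.69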